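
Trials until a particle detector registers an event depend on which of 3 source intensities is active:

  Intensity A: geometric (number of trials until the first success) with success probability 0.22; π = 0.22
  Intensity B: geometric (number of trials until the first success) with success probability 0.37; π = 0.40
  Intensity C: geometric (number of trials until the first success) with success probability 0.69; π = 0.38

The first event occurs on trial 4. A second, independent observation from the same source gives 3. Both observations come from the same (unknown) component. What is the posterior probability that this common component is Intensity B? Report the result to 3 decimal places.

0.602

By Bayes' theorem, P(k | x) = P(Z=k) f_k(x) / Σ_j P(Z=j) f_j(x).
Since both observations come from the same component, the likelihood for component k is f_k(x₁)·f_k(x₂).
  L_A = [0.22·(1−0.22)^3 = 0.22·0.474552 = 0.104401] × [0.133848] = 0.0139739
  L_B = [0.37·(1−0.37)^3 = 0.37·0.250047 = 0.0925174] × [0.146853] = 0.0135865
  L_C = [0.69·(1−0.69)^3 = 0.69·0.029791 = 0.0205558] × [0.066309] = 0.00136303
Prior × likelihood for each component:
  P(Z=A)·L_A = 0.22 × 0.0139739 = 0.00307426
  P(Z=B)·L_B = 0.40 × 0.0135865 = 0.00543458
  P(Z=C)·L_C = 0.38 × 0.00136303 = 0.000517953
Sum: 0.00307426 + 0.00543458 + 0.000517953 = 0.0090268
P(Intensity B | x₁, x₂) ≈ 0.602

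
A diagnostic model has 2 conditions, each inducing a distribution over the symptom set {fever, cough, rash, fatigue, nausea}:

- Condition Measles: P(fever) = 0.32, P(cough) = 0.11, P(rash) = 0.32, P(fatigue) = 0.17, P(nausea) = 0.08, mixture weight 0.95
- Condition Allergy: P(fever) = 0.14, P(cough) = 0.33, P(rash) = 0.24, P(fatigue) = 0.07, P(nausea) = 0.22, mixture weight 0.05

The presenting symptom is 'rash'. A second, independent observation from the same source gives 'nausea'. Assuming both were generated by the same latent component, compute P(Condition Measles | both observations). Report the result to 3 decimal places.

P(component k | x) = w_k·f_k(x) / marginal(x), where marginal(x) = Σ_j w_j·f_j(x).
Since both observations come from the same component, the likelihood for component k is f_k(x₁)·f_k(x₂).
  p_Measles = [P(rash | comp) = 0.32] × [0.08] = 0.0256
  p_Allergy = [P(rash | comp) = 0.24] × [0.22] = 0.0528
Multiply by the mixture weights:
  w_Measles·p_Measles = 0.95 × 0.0256 = 0.02432
  w_Allergy·p_Allergy = 0.05 × 0.0528 = 0.00264
Evidence: 0.02432 + 0.00264 = 0.02696
Responsibility of Condition Measles: 0.02432 / 0.02696 ≈ 0.902

0.902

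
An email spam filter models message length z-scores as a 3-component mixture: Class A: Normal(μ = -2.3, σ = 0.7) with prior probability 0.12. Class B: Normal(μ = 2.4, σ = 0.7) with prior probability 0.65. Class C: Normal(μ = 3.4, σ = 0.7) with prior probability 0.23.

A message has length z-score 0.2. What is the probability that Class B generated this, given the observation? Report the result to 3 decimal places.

0.957

Posterior ∝ prior × likelihood, so P(k | x) ∝ π_k f_k(x); normalise over all components.
Component likelihoods at x = 0.2:
  f_A = (1/(0.7·√(2π)))·exp(−(0.2−-2.3)²/(2·0.7²)) = 0.569918·exp(-6.37755) = 0.000968449
  f_B = (1/(0.7·√(2π)))·exp(−(0.2−2.4)²/(2·0.7²)) = 0.569918·exp(-4.93878) = 0.00408253
  f_C = (1/(0.7·√(2π)))·exp(−(0.2−3.4)²/(2·0.7²)) = 0.569918·exp(-10.44898) = 1.6515e-05
Unnormalised posteriors:
  π_A·f_A = 0.12 × 0.000968449 = 0.000116214
  π_B·f_B = 0.65 × 0.00408253 = 0.00265364
  π_C·f_C = 0.23 × 1.6515e-05 = 3.79844e-06
Normaliser: 0.000116214 + 0.00265364 + 3.79844e-06 = 0.00277365
So the posterior for Class B is 0.00265364 / 0.00277365 ≈ 0.957.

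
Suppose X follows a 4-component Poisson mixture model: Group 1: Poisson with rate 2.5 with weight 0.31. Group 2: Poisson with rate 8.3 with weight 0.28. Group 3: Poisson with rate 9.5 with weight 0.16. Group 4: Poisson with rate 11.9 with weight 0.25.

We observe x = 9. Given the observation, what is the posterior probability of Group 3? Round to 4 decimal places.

The responsibility of component k is w_k f_k(x) divided by Σ_j w_j f_j(x).
Poisson probabilities:
  f_1 = e^(−2.5)·2.5^9/9! = 0.000862901
  f_2 = e^(−8.3)·8.3^9/9! = 0.128025
  f_3 = e^(−9.5)·9.5^9/9! = 0.130003
  f_4 = e^(−11.9)·11.9^9/9! = 0.0895479
Weight by the priors:
  w_1·f_1 = 0.31 × 0.000862901 = 0.000267499
  w_2·f_2 = 0.28 × 0.128025 = 0.0358471
  w_3·f_3 = 0.16 × 0.130003 = 0.0208004
  w_4·f_4 = 0.25 × 0.0895479 = 0.022387
Denominator: 0.000267499 + 0.0358471 + 0.0208004 + 0.022387 = 0.0793019
So the posterior for Group 3 is 0.0208004 / 0.0793019 ≈ 0.2623.

0.2623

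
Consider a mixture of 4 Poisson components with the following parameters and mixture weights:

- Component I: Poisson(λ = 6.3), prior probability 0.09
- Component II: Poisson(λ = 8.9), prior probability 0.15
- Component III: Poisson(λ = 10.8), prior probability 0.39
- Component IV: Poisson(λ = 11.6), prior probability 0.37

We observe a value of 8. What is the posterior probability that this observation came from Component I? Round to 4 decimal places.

0.1079

Posterior ∝ prior × likelihood, so P(k | x) ∝ π_k f_k(x); normalise over all components.
Component likelihoods at x = 8:
  p_I = e^(−6.3)·6.3^8/8! = 0.113018
  p_II = e^(−8.9)·8.9^8/8! = 0.133161
  p_III = e^(−10.8)·10.8^8/8! = 0.093646
  p_IV = e^(−11.6)·11.6^8/8! = 0.0745294
Unnormalised posteriors:
  π_I·p_I = 0.09 × 0.113018 = 0.0101716
  π_II·p_II = 0.15 × 0.133161 = 0.0199742
  π_III·p_III = 0.39 × 0.093646 = 0.0365219
  π_IV·p_IV = 0.37 × 0.0745294 = 0.0275759
Denominator: 0.0101716 + 0.0199742 + 0.0365219 + 0.0275759 = 0.0942437
So the posterior for Component I is 0.0101716 / 0.0942437 ≈ 0.1079.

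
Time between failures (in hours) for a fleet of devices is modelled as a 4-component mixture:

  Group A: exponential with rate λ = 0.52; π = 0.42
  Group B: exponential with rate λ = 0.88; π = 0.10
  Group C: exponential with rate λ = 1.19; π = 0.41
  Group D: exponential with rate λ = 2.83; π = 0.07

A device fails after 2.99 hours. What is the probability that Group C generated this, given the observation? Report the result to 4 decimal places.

0.2093

Posterior ∝ prior × likelihood, so P(k | x) ∝ π_k f_k(x); normalise over all components.
Exponential densities:
  L_A = 0.10984
  L_B = 0.063353
  L_C = 0.0339066
  L_D = 0.000598297
Unnormalised posteriors:
  π_A·L_A = 0.42 × 0.10984 = 0.046133
  π_B·L_B = 0.10 × 0.063353 = 0.0063353
  π_C·L_C = 0.41 × 0.0339066 = 0.0139017
  π_D·L_D = 0.07 × 0.000598297 = 4.18808e-05
Denominator: 0.046133 + 0.0063353 + 0.0139017 + 4.18808e-05 = 0.0664119
So the posterior for Group C is 0.0139017 / 0.0664119 ≈ 0.2093.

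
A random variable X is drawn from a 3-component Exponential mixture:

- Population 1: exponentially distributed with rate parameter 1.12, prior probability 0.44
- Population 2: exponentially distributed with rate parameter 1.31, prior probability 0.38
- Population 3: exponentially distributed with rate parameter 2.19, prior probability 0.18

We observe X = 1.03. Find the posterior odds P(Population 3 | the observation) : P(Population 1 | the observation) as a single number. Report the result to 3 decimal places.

0.266

Posterior odds = (π_i f_i(x)) / (π_j f_j(x)); the normalising sum cancels.
Component likelihoods at x = 1.03:
  p_1 = 1.12·e^(−1.12·1.03) = 1.12·e^(−1.1536) = 0.353359
  p_2 = 1.31·e^(−1.31·1.03) = 1.31·e^(−1.3493) = 0.339843
  p_3 = 2.19·e^(−2.19·1.03) = 2.19·e^(−2.2557) = 0.229512
Odds = (0.18/0.44) × (0.229512/0.353359) = 0.409091 × 0.649516 ≈ 0.266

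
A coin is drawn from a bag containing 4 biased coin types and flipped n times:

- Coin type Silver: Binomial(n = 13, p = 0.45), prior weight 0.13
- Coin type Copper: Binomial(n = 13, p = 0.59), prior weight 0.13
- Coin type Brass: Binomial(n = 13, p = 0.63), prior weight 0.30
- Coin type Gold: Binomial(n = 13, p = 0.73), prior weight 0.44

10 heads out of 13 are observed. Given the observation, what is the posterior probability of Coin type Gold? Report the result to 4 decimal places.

0.6473

By Bayes' theorem, P(k | x) = π_k f_k(x) / Σ_j π_j f_j(x).
Evaluate each component's likelihood at the observed value:
  L_Silver = 0.0162024
  L_Copper = 0.100748
  L_Brass = 0.142684
  L_Gold = 0.241928
Multiply by the mixture weights:
  π_Silver·L_Silver = 0.13 × 0.0162024 = 0.00210631
  π_Copper·L_Copper = 0.13 × 0.100748 = 0.0130973
  π_Brass·L_Brass = 0.30 × 0.142684 = 0.0428053
  π_Gold·L_Gold = 0.44 × 0.241928 = 0.106448
Evidence: 0.00210631 + 0.0130973 + 0.0428053 + 0.106448 = 0.164457
P(Coin type Gold | the observation) ≈ 0.6473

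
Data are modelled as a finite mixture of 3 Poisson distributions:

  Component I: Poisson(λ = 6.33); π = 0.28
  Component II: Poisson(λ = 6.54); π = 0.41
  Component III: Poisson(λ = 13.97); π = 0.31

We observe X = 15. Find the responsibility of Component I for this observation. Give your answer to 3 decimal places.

The responsibility of component k is π_k f_k(x) divided by Σ_j π_j f_j(x).
Component likelihoods at x = 15:
  L_I = e^(−6.33)·6.33^15/15! = 0.00143045
  L_II = e^(−6.54)·6.54^15/15! = 0.00189182
  L_III = e^(−13.97)·13.97^15/15! = 0.098708
Unnormalised posteriors:
  π_I·L_I = 0.28 × 0.00143045 = 0.000400525
  π_II·L_II = 0.41 × 0.00189182 = 0.000775648
  π_III·L_III = 0.31 × 0.098708 = 0.0305995
Denominator: 0.000400525 + 0.000775648 + 0.0305995 = 0.0317757
So the posterior for Component I is 0.000400525 / 0.0317757 ≈ 0.013.

0.013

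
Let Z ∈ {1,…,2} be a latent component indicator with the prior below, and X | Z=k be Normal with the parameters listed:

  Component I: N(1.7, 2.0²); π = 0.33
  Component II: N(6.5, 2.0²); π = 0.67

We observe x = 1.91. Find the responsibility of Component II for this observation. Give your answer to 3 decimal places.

0.128

Apply Bayes' rule: the posterior for each component is proportional to its prior times its likelihood at x.
Evaluate each component's likelihood at the observed value:
  p_I = 0.198375
  p_II = 0.0143272
Prior × likelihood for each component:
  w_I·p_I = 0.33 × 0.198375 = 0.0654636
  w_II·p_II = 0.67 × 0.0143272 = 0.0095992
Sum: 0.0654636 + 0.0095992 = 0.0750628
So the posterior for Component II is 0.0095992 / 0.0750628 ≈ 0.128.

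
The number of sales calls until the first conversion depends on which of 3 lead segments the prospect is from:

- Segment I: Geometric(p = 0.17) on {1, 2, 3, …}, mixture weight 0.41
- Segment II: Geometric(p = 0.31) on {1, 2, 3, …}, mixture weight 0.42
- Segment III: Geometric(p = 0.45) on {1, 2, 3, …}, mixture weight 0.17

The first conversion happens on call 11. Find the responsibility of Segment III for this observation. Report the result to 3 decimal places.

P(component k | x) = π_k·f_k(x) / marginal(x), where marginal(x) = Σ_j π_j·f_j(x).
Component likelihoods at x = 11:
  f_I = 0.0263773
  f_II = 0.0075832
  f_III = 0.00113983
Unnormalised posteriors:
  π_I·f_I = 0.41 × 0.0263773 = 0.0108147
  π_II·f_II = 0.42 × 0.0075832 = 0.00318494
  π_III·f_III = 0.17 × 0.00113983 = 0.000193771
Evidence: 0.0108147 + 0.00318494 + 0.000193771 = 0.0141934
So the posterior for Segment III is 0.000193771 / 0.0141934 ≈ 0.014.

0.014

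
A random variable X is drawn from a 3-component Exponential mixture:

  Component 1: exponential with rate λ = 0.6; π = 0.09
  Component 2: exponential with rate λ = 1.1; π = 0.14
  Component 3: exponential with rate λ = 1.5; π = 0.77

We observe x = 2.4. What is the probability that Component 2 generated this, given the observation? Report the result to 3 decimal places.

0.199

P(component k | x) = π_k·f_k(x) / marginal(x), where marginal(x) = Σ_j π_j·f_j(x).
Component likelihoods at x = 2.4:
  f_1 = 0.142157
  f_2 = 0.0784974
  f_3 = 0.0409856
Multiply by the mixture weights:
  π_1·f_1 = 0.09 × 0.142157 = 0.0127941
  π_2·f_2 = 0.14 × 0.0784974 = 0.0109896
  π_3·f_3 = 0.77 × 0.0409856 = 0.0315589
Sum: 0.0127941 + 0.0109896 + 0.0315589 = 0.0553426
P(Component 2 | x) = 0.0109896 / 0.0553426 ≈ 0.199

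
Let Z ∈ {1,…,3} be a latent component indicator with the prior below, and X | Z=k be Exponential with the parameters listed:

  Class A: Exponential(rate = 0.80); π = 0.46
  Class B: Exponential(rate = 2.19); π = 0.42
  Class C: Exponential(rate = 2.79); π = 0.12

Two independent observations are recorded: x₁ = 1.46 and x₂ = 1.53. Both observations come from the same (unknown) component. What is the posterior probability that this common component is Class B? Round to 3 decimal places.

P(component k | x) = P(Z=k)·f_k(x) / marginal(x), where marginal(x) = Σ_j P(Z=j)·f_j(x).
Since both observations come from the same component, the likelihood for component k is f_k(x₁)·f_k(x₂).
  f_A = [0.80·e^(−0.80·1.46) = 0.80·e^(−1.1680) = 0.248791] × [0.235241] = 0.0585258
  f_B = [2.19·e^(−2.19·1.46) = 2.19·e^(−3.1974) = 0.0895016] × [0.076781] = 0.00687202
  f_C = [2.79·e^(−2.79·1.46) = 2.79·e^(−4.0734) = 0.0474842] × [0.0390599] = 0.00185473
Unnormalised posteriors:
  P(Z=A)·f_A = 0.46 × 0.0585258 = 0.0269219
  P(Z=B)·f_B = 0.42 × 0.00687202 = 0.00288625
  P(Z=C)·f_C = 0.12 × 0.00185473 = 0.000222567
Sum: 0.0269219 + 0.00288625 + 0.000222567 = 0.0300307
So the posterior for Class B is 0.00288625 / 0.0300307 ≈ 0.096.

0.096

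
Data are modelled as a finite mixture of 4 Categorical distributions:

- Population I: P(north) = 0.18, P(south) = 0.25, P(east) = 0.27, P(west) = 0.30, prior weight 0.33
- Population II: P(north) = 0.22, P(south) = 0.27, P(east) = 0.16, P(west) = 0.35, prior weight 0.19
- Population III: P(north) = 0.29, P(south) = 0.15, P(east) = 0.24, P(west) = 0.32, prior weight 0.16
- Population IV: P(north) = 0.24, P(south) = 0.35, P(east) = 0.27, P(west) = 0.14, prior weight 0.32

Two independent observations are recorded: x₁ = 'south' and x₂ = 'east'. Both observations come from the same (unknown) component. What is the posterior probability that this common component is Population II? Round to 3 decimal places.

0.123

By Bayes' theorem, P(k | x) = w_k f_k(x) / Σ_j w_j f_j(x).
Since both observations come from the same component, the likelihood for component k is f_k(x₁)·f_k(x₂).
  p_I = [P(south | comp) = 0.25] × [0.27] = 0.0675
  p_II = [P(south | comp) = 0.27] × [0.16] = 0.0432
  p_III = [P(south | comp) = 0.15] × [0.24] = 0.036
  p_IV = [P(south | comp) = 0.35] × [0.27] = 0.0945
Prior × likelihood for each component:
  w_I·p_I = 0.33 × 0.0675 = 0.022275
  w_II·p_II = 0.19 × 0.0432 = 0.008208
  w_III·p_III = 0.16 × 0.036 = 0.00576
  w_IV·p_IV = 0.32 × 0.0945 = 0.03024
Normaliser: 0.022275 + 0.008208 + 0.00576 + 0.03024 = 0.066483
So the posterior for Population II is 0.008208 / 0.066483 ≈ 0.123.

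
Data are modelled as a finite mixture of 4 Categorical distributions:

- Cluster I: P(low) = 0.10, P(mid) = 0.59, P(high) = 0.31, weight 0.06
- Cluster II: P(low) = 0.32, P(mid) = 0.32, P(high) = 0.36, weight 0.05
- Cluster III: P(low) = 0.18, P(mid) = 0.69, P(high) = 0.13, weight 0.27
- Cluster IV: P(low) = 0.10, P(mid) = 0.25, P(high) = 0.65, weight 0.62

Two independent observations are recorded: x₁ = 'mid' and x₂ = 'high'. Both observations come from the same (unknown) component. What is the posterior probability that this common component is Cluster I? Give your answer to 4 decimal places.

0.0774

Apply Bayes' rule: the posterior for each component is proportional to its prior times its likelihood at x.
Since both observations come from the same component, the likelihood for component k is f_k(x₁)·f_k(x₂).
  p_I = [P(mid | comp) = 0.59] × [0.31] = 0.1829
  p_II = [P(mid | comp) = 0.32] × [0.36] = 0.1152
  p_III = [P(mid | comp) = 0.69] × [0.13] = 0.0897
  p_IV = [P(mid | comp) = 0.25] × [0.65] = 0.1625
Unnormalised posteriors:
  P(Z=I)·p_I = 0.06 × 0.1829 = 0.010974
  P(Z=II)·p_II = 0.05 × 0.1152 = 0.00576
  P(Z=III)·p_III = 0.27 × 0.0897 = 0.024219
  P(Z=IV)·p_IV = 0.62 × 0.1625 = 0.10075
Denominator: 0.010974 + 0.00576 + 0.024219 + 0.10075 = 0.141703
Responsibility of Cluster I: 0.010974 / 0.141703 ≈ 0.0774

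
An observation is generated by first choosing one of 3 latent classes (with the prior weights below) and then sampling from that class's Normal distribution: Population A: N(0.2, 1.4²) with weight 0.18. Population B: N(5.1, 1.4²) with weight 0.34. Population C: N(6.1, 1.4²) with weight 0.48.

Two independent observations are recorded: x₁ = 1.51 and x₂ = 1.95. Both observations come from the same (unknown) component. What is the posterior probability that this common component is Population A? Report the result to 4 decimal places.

0.9809

Apply Bayes' rule: the posterior for each component is proportional to its prior times its likelihood at x.
Since both observations come from the same component, the likelihood for component k is f_k(x₁)·f_k(x₂).
  L_A = [(1/(1.4·√(2π)))·exp(−(1.51−0.2)²/(2·1.4²)) = 0.284959·exp(-0.43778) = 0.183932] × [0.130464] = 0.0239964
  L_B = [(1/(1.4·√(2π)))·exp(−(1.51−5.1)²/(2·1.4²)) = 0.284959·exp(-3.28778) = 0.0106394] × [0.0226712] = 0.000241208
  L_C = [(1/(1.4·√(2π)))·exp(−(1.51−6.1)²/(2·1.4²)) = 0.284959·exp(-5.37452) = 0.00132026] × [0.00352137] = 4.64912e-06
Weight by the priors:
  π_A·L_A = 0.18 × 0.0239964 = 0.00431935
  π_B·L_B = 0.34 × 0.000241208 = 8.20106e-05
  π_C·L_C = 0.48 × 4.64912e-06 = 2.23158e-06
Evidence: 0.00431935 + 8.20106e-05 + 2.23158e-06 = 0.00440359
Responsibility of Population A: 0.00431935 / 0.00440359 ≈ 0.9809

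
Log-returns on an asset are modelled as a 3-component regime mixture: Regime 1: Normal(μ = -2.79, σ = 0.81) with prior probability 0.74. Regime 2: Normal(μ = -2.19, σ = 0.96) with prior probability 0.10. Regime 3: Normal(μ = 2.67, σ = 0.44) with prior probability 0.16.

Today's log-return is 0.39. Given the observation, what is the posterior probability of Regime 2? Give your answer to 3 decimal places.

0.872

Apply Bayes' rule: the posterior for each component is proportional to its prior times its likelihood at x.
Normal densities:
  p_1 = (1/(0.81·√(2π)))·exp(−(0.39−-2.79)²/(2·0.81²)) = 0.492521·exp(-7.70645) = 0.000221594
  p_2 = (1/(0.96·√(2π)))·exp(−(0.39−-2.19)²/(2·0.96²)) = 0.415565·exp(-3.61133) = 0.0112269
  p_3 = (1/(0.44·√(2π)))·exp(−(0.39−2.67)²/(2·0.44²)) = 0.906687·exp(-13.42562) = 1.33901e-06
Weight by the priors:
  π_1·p_1 = 0.74 × 0.000221594 = 0.000163979
  π_2·p_2 = 0.10 × 0.0112269 = 0.00112269
  π_3·p_3 = 0.16 × 1.33901e-06 = 2.14242e-07
Marginal: 0.000163979 + 0.00112269 + 2.14242e-07 = 0.00128688
Responsibility of Regime 2: 0.00112269 / 0.00128688 ≈ 0.872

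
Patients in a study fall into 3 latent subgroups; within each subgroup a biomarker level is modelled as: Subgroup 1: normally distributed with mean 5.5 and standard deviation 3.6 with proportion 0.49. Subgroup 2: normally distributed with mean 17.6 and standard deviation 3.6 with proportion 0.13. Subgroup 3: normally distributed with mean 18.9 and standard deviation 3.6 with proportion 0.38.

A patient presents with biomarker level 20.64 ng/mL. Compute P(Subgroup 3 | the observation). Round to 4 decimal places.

0.7878

Posterior ∝ prior × likelihood, so P(k | x) ∝ P(Z=k) f_k(x); normalise over all components.
Normal densities:
  f_1 = 1.59952e-05
  f_2 = 0.0775823
  f_3 = 0.0986006
Prior × likelihood for each component:
  P(Z=1)·f_1 = 0.49 × 1.59952e-05 = 7.83765e-06
  P(Z=2)·f_2 = 0.13 × 0.0775823 = 0.0100857
  P(Z=3)·f_3 = 0.38 × 0.0986006 = 0.0374682
Evidence: 7.83765e-06 + 0.0100857 + 0.0374682 = 0.0475618
Responsibility of Subgroup 3: 0.0374682 / 0.0475618 ≈ 0.7878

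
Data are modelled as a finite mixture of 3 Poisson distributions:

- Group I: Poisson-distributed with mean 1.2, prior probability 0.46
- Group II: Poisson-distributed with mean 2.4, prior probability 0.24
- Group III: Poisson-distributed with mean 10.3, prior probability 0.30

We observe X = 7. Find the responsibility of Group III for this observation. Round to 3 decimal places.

The responsibility of component k is P(Z=k) f_k(x) divided by Σ_j P(Z=j) f_j(x).
Evaluate each component's likelihood at the observed value:
  L_I = 0.000214134
  L_II = 0.00825546
  L_III = 0.0820724
Multiply by the mixture weights:
  P(Z=I)·L_I = 0.46 × 0.000214134 = 9.85015e-05
  P(Z=II)·L_II = 0.24 × 0.00825546 = 0.00198131
  P(Z=III)·L_III = 0.30 × 0.0820724 = 0.0246217
Normaliser: 9.85015e-05 + 0.00198131 + 0.0246217 = 0.0267015
Responsibility of Group III: 0.0246217 / 0.0267015 ≈ 0.922

0.922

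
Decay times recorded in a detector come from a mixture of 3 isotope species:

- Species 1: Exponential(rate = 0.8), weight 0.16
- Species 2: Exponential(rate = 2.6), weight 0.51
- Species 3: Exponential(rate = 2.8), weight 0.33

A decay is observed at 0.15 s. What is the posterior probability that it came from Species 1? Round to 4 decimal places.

Apply Bayes' rule: the posterior for each component is proportional to its prior times its likelihood at x.
Component likelihoods at x = 0.15 s:
  L_1 = 0.8·e^(−0.8·0.15) = 0.8·e^(−0.1200) = 0.709536
  L_2 = 2.6·e^(−2.6·0.15) = 2.6·e^(−0.3900) = 1.76035
  L_3 = 2.8·e^(−2.8·0.15) = 2.8·e^(−0.4200) = 1.83973
Weight by the priors:
  π_1·L_1 = 0.16 × 0.709536 = 0.113526
  π_2·L_2 = 0.51 × 1.76035 = 0.897777
  π_3·L_3 = 0.33 × 1.83973 = 0.607111
Denominator: 0.113526 + 0.897777 + 0.607111 = 1.61841
So the posterior for Species 1 is 0.113526 / 1.61841 ≈ 0.0701.

0.0701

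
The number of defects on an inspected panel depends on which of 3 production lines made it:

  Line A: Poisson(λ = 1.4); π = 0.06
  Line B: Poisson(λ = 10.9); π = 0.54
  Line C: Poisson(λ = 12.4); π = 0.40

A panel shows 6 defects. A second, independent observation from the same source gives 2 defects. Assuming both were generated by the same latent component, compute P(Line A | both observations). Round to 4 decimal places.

0.5710

P(component k | x) = w_k·f_k(x) / marginal(x), where marginal(x) = Σ_j w_j·f_j(x).
Since both observations come from the same component, the likelihood for component k is f_k(x₁)·f_k(x₂).
  p_A = [0.00257883] × [0.241665] = 0.000623214
  p_B = [0.0429949] × [0.00109651] = 4.71444e-05
  p_C = [0.0207944] × [0.000316637] = 6.58427e-06
Unnormalised posteriors:
  w_A·p_A = 0.06 × 0.000623214 = 3.73928e-05
  w_B·p_B = 0.54 × 4.71444e-05 = 2.5458e-05
  w_C·p_C = 0.40 × 6.58427e-06 = 2.63371e-06
Evidence: 3.73928e-05 + 2.5458e-05 + 2.63371e-06 = 6.54845e-05
P(Line A | data) = 3.73928e-05 / 6.54845e-05 ≈ 0.5710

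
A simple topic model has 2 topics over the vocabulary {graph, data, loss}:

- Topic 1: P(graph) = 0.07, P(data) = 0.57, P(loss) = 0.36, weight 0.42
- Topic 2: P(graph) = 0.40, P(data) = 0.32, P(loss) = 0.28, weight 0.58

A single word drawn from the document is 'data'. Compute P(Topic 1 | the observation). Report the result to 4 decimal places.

By Bayes' theorem, P(k | x) = w_k f_k(x) / Σ_j w_j f_j(x).
Evaluate each component's likelihood at the observed value:
  f_1 = 0.57
  f_2 = 0.32
Prior × likelihood for each component:
  w_1·f_1 = 0.42 × 0.57 = 0.2394
  w_2·f_2 = 0.58 × 0.32 = 0.1856
Normaliser: 0.2394 + 0.1856 = 0.425
So the posterior for Topic 1 is 0.2394 / 0.425 ≈ 0.5633.

0.5633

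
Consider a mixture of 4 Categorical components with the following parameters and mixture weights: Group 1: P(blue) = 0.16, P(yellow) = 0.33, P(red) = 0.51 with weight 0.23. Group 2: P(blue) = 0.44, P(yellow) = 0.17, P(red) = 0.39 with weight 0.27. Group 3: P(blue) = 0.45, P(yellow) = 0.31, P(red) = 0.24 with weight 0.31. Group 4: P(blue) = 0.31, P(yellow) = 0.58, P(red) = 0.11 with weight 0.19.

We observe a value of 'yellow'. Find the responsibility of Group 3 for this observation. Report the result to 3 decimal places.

0.293

Apply Bayes' rule: the posterior for each component is proportional to its prior times its likelihood at x.
Component likelihoods at x = 'yellow':
  p_1 = 0.33
  p_2 = 0.17
  p_3 = 0.31
  p_4 = 0.58
Unnormalised posteriors:
  w_1·p_1 = 0.23 × 0.33 = 0.0759
  w_2·p_2 = 0.27 × 0.17 = 0.0459
  w_3·p_3 = 0.31 × 0.31 = 0.0961
  w_4·p_4 = 0.19 × 0.58 = 0.1102
Normaliser: 0.0759 + 0.0459 + 0.0961 + 0.1102 = 0.3281
Responsibility of Group 3: 0.0961 / 0.3281 ≈ 0.293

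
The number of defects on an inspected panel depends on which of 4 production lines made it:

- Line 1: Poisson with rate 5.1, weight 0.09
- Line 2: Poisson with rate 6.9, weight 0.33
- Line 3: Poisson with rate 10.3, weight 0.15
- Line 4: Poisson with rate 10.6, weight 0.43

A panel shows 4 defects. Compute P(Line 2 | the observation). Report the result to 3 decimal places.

Apply Bayes' rule: the posterior for each component is proportional to its prior times its likelihood at x.
Component likelihoods at x = 4 defects:
  p_1 = e^(−5.1)·5.1^4/4! = 0.171857
  p_2 = e^(−6.9)·6.9^4/4! = 0.0951816
  p_3 = e^(−10.3)·10.3^4/4! = 0.0157726
  p_4 = e^(−10.6)·10.6^4/4! = 0.0131066
Unnormalised posteriors:
  P(Z=1)·p_1 = 0.09 × 0.171857 = 0.0154671
  P(Z=2)·p_2 = 0.33 × 0.0951816 = 0.0314099
  P(Z=3)·p_3 = 0.15 × 0.0157726 = 0.0023659
  P(Z=4)·p_4 = 0.43 × 0.0131066 = 0.00563585
Denominator: 0.0154671 + 0.0314099 + 0.0023659 + 0.00563585 = 0.0548788
P(Line 2 | the observation) ≈ 0.572

0.572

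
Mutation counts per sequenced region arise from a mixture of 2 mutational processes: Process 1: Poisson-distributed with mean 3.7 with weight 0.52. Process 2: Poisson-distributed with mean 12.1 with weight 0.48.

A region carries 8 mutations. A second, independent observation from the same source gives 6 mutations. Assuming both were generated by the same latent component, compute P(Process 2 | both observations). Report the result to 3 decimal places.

P(component k | x) = π_k·f_k(x) / marginal(x), where marginal(x) = Σ_j π_j·f_j(x).
Since both observations come from the same component, the likelihood for component k is f_k(x₁)·f_k(x₂).
  L_1 = [e^(−3.7)·3.7^8/8! = 0.0215379] × [0.0881025] = 0.00189754
  L_2 = [e^(−12.1)·12.1^8/8! = 0.0633577] × [0.0242335] = 0.00153538
Prior × likelihood for each component:
  π_1·L_1 = 0.52 × 0.00189754 = 0.000986723
  π_2·L_2 = 0.48 × 0.00153538 = 0.000736982
Denominator: 0.000986723 + 0.000736982 = 0.00172371
So the posterior for Process 2 is 0.000736982 / 0.00172371 ≈ 0.428.

0.428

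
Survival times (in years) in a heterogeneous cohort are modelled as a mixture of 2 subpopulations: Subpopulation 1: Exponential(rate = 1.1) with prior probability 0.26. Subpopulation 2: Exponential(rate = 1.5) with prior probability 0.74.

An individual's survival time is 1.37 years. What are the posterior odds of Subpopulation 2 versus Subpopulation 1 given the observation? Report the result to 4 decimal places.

2.2437

The posterior odds equal the prior odds times the likelihood ratio: (w_i/w_j)·(f_i(x)/f_j(x)).
Exponential densities:
  L_1 = 1.1·e^(−1.1·1.37) = 1.1·e^(−1.5070) = 0.243731
  L_2 = 1.5·e^(−1.5·1.37) = 1.5·e^(−2.0550) = 0.192139
0.142183 / 0.0633701 ≈ 2.2437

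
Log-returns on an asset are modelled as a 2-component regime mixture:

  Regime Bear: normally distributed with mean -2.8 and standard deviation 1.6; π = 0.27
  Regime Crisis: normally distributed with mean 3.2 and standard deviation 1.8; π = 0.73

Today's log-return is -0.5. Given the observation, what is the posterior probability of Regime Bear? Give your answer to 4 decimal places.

0.5505

P(component k | x) = w_k·f_k(x) / marginal(x), where marginal(x) = Σ_j w_j·f_j(x).
Normal densities:
  L_Bear = (1/(1.6·√(2π)))·exp(−(-0.5−-2.8)²/(2·1.6²)) = 0.249339·exp(-1.03320) = 0.0887311
  L_Crisis = (1/(1.8·√(2π)))·exp(−(-0.5−3.2)²/(2·1.8²)) = 0.221635·exp(-2.11265) = 0.0267993
Weight by the priors:
  w_Bear·L_Bear = 0.27 × 0.0887311 = 0.0239574
  w_Crisis·L_Crisis = 0.73 × 0.0267993 = 0.0195635
Marginal: 0.0239574 + 0.0195635 = 0.0435209
Responsibility of Regime Bear: 0.0239574 / 0.0435209 ≈ 0.5505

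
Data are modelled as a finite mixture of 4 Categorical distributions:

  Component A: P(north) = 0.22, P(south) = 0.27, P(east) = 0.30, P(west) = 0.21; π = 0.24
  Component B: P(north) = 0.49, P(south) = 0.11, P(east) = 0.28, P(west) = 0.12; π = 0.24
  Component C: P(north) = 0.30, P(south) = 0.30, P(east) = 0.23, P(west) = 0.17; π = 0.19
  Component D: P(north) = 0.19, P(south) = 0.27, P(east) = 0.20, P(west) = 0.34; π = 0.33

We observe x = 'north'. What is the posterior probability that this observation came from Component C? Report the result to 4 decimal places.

0.1965

By Bayes' theorem, P(k | x) = w_k f_k(x) / Σ_j w_j f_j(x).
Categorical probabilities:
  f_A = P(north | comp) = 0.22
  f_B = P(north | comp) = 0.49
  f_C = P(north | comp) = 0.30
  f_D = P(north | comp) = 0.19
Unnormalised posteriors:
  w_A·f_A = 0.24 × 0.22 = 0.0528
  w_B·f_B = 0.24 × 0.49 = 0.1176
  w_C·f_C = 0.19 × 0.3 = 0.057
  w_D·f_D = 0.33 × 0.19 = 0.0627
Evidence: 0.0528 + 0.1176 + 0.057 + 0.0627 = 0.2901
Responsibility of Component C: 0.057 / 0.2901 ≈ 0.1965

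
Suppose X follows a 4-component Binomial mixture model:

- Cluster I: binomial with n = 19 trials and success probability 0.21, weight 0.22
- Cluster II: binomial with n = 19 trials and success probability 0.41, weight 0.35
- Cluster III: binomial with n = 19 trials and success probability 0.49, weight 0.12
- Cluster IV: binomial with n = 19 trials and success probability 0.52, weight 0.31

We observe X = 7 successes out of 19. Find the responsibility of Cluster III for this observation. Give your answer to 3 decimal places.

By Bayes' theorem, P(k | x) = P(Z=k) f_k(x) / Σ_j P(Z=j) f_j(x).
Component likelihoods at x = 7 successes out of 19:
  p_I = C(19,7)·0.21^7·0.79^12 = 50388·1.80109e-05·0.0590915 = 0.0536275
  p_II = C(19,7)·0.41^7·0.59^12 = 50388·0.00194754·0.0017792 = 0.174598
  p_III = C(19,7)·0.49^7·0.51^12 = 50388·0.00678223·0.000309629 = 0.105814
  p_IV = C(19,7)·0.52^7·0.48^12 = 50388·0.0102807·0.000149587 = 0.0774899
Multiply by the mixture weights:
  P(Z=I)·p_I = 0.22 × 0.0536275 = 0.011798
  P(Z=II)·p_II = 0.35 × 0.174598 = 0.0611092
  P(Z=III)·p_III = 0.12 × 0.105814 = 0.0126976
  P(Z=IV)·p_IV = 0.31 × 0.0774899 = 0.0240219
Marginal: 0.011798 + 0.0611092 + 0.0126976 + 0.0240219 = 0.109627
P(Cluster III | 7 successes out of 19) ≈ 0.116

0.116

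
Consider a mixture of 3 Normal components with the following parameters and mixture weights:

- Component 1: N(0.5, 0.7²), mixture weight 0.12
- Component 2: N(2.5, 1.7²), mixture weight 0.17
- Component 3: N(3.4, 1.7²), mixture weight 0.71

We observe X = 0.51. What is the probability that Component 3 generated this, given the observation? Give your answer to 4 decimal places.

0.3074

P(component k | x) = π_k·f_k(x) / marginal(x), where marginal(x) = Σ_j π_j·f_j(x).
Component likelihoods at x = 0.51:
  L_1 = 0.569859
  L_2 = 0.118279
  L_3 = 0.055323
Multiply by the mixture weights:
  π_1·L_1 = 0.12 × 0.569859 = 0.0683831
  π_2·L_2 = 0.17 × 0.118279 = 0.0201075
  π_3·L_3 = 0.71 × 0.055323 = 0.0392793
Sum: 0.0683831 + 0.0201075 + 0.0392793 = 0.12777
So the posterior for Component 3 is 0.0392793 / 0.12777 ≈ 0.3074.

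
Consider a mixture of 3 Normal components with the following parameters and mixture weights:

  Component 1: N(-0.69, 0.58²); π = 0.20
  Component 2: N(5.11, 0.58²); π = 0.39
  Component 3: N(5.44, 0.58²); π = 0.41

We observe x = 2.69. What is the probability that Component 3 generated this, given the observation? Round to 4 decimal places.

The responsibility of component k is π_k f_k(x) divided by Σ_j π_j f_j(x).
Normal densities:
  f_1 = 2.904e-08
  f_2 = 0.000114066
  f_3 = 9.03368e-06
Unnormalised posteriors:
  π_1·f_1 = 0.20 × 2.904e-08 = 5.808e-09
  π_2·f_2 = 0.39 × 0.000114066 = 4.44859e-05
  π_3·f_3 = 0.41 × 9.03368e-06 = 3.70381e-06
Marginal: 5.808e-09 + 4.44859e-05 + 3.70381e-06 = 4.81955e-05
So the posterior for Component 3 is 3.70381e-06 / 4.81955e-05 ≈ 0.0768.

0.0768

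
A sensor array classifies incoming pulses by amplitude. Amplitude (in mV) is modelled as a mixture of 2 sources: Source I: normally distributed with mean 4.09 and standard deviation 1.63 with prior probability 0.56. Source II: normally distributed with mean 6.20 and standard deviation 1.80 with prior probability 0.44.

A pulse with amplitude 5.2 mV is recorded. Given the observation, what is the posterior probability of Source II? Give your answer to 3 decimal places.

Posterior ∝ prior × likelihood, so P(k | x) ∝ π_k f_k(x); normalise over all components.
Normal densities:
  f_I = (1/(1.63·√(2π)))·exp(−(5.2−4.09)²/(2·1.63²)) = 0.244750·exp(-0.23187) = 0.194099
  f_II = (1/(1.80·√(2π)))·exp(−(5.2−6.20)²/(2·1.80²)) = 0.221635·exp(-0.15432) = 0.18994
Unnormalised posteriors:
  π_I·f_I = 0.56 × 0.194099 = 0.108695
  π_II·f_II = 0.44 × 0.18994 = 0.0835737
Denominator: 0.108695 + 0.0835737 = 0.192269
Responsibility of Source II: 0.0835737 / 0.192269 ≈ 0.435

0.435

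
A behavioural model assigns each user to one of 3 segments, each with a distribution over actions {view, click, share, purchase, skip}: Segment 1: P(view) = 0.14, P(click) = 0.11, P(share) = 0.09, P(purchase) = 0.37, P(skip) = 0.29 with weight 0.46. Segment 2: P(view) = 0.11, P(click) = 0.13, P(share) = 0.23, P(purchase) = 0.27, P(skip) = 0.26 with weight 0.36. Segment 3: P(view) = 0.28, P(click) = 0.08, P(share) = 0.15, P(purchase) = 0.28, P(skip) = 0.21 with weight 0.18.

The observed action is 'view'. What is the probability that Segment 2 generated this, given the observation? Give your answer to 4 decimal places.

Posterior ∝ prior × likelihood, so P(k | x) ∝ w_k f_k(x); normalise over all components.
Component likelihoods at x = 'view':
  L_1 = P(view | comp) = 0.14
  L_2 = P(view | comp) = 0.11
  L_3 = P(view | comp) = 0.28
Unnormalised posteriors:
  w_1·L_1 = 0.46 × 0.14 = 0.0644
  w_2·L_2 = 0.36 × 0.11 = 0.0396
  w_3·L_3 = 0.18 × 0.28 = 0.0504
Marginal: 0.0644 + 0.0396 + 0.0504 = 0.1544
Responsibility of Segment 2: 0.0396 / 0.1544 ≈ 0.2565

0.2565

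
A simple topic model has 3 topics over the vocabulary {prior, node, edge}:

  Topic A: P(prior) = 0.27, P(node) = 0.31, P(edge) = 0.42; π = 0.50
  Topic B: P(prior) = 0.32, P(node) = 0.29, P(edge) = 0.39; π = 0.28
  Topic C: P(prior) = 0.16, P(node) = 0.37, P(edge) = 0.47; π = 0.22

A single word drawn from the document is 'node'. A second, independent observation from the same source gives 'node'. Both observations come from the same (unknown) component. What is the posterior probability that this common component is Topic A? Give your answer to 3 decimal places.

Posterior ∝ prior × likelihood, so P(k | x) ∝ π_k f_k(x); normalise over all components.
Since both observations come from the same component, the likelihood for component k is f_k(x₁)·f_k(x₂).
  f_A = [P(node | comp) = 0.31] × [0.31] = 0.0961
  f_B = [P(node | comp) = 0.29] × [0.29] = 0.0841
  f_C = [P(node | comp) = 0.37] × [0.37] = 0.1369
Weight by the priors:
  π_A·f_A = 0.50 × 0.0961 = 0.04805
  π_B·f_B = 0.28 × 0.0841 = 0.023548
  π_C·f_C = 0.22 × 0.1369 = 0.030118
Evidence: 0.04805 + 0.023548 + 0.030118 = 0.101716
P(Topic A | x₁, x₂) = 0.04805 / 0.101716 ≈ 0.472

0.472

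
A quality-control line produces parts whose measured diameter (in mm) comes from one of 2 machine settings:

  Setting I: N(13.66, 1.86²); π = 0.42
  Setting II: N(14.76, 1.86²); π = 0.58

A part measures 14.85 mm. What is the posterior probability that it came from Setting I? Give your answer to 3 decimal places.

0.371

By Bayes' theorem, P(k | x) = w_k f_k(x) / Σ_j w_j f_j(x).
Evaluate each component's likelihood at the observed value:
  p_I = (1/(1.86·√(2π)))·exp(−(14.85−13.66)²/(2·1.86²)) = 0.214485·exp(-0.20466) = 0.174789
  p_II = (1/(1.86·√(2π)))·exp(−(14.85−14.76)²/(2·1.86²)) = 0.214485·exp(-0.00117) = 0.214234
Prior × likelihood for each component:
  w_I·p_I = 0.42 × 0.174789 = 0.0734113
  w_II·p_II = 0.58 × 0.214234 = 0.124256
Sum: 0.0734113 + 0.124256 = 0.197667
P(Setting I | the observation) ≈ 0.371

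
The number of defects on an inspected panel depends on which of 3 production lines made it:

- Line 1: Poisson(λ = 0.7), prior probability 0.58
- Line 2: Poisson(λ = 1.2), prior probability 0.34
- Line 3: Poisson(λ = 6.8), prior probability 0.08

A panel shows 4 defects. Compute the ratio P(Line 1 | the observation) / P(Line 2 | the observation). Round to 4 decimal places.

0.3257

Posterior odds = (π_i f_i(x)) / (π_j f_j(x)); the normalising sum cancels.
Evaluate each component's likelihood at the observed value:
  p_1 = 0.00496792
  p_2 = 0.0260232
  p_3 = 0.0992252
0.00288139 / 0.00884788 ≈ 0.3257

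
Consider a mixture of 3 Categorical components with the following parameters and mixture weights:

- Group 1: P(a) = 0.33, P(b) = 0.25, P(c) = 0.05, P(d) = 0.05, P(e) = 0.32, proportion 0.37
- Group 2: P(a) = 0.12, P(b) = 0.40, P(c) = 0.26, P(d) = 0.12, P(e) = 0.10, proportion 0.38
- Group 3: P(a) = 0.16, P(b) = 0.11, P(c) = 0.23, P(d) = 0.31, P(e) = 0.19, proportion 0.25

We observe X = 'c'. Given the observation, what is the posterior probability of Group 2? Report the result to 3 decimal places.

0.565

Apply Bayes' rule: the posterior for each component is proportional to its prior times its likelihood at x.
Evaluate each component's likelihood at the observed value:
  f_1 = P(c | comp) = 0.05
  f_2 = P(c | comp) = 0.26
  f_3 = P(c | comp) = 0.23
Weight by the priors:
  π_1·f_1 = 0.37 × 0.05 = 0.0185
  π_2·f_2 = 0.38 × 0.26 = 0.0988
  π_3·f_3 = 0.25 × 0.23 = 0.0575
Denominator: 0.0185 + 0.0988 + 0.0575 = 0.1748
So the posterior for Group 2 is 0.0988 / 0.1748 ≈ 0.565.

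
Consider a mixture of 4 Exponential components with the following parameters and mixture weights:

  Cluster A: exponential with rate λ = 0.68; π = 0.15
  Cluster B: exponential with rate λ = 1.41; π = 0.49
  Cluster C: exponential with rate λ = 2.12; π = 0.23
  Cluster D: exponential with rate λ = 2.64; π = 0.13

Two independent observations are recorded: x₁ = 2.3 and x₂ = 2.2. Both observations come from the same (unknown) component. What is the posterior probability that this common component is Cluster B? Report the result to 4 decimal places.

The responsibility of component k is P(Z=k) f_k(x) divided by Σ_j P(Z=j) f_j(x).
Since both observations come from the same component, the likelihood for component k is f_k(x₁)·f_k(x₂).
  f_A = [0.68·e^(−0.68·2.3) = 0.68·e^(−1.5640) = 0.142322] × [0.152337] = 0.0216809
  f_B = [1.41·e^(−1.41·2.3) = 1.41·e^(−3.2430) = 0.0550557] × [0.0633925] = 0.00349012
  f_C = [2.12·e^(−2.12·2.3) = 2.12·e^(−4.8760) = 0.0161702] × [0.0199888] = 0.000323223
  f_D = [2.64·e^(−2.64·2.3) = 2.64·e^(−6.0720) = 0.00608931] × [0.00792906] = 4.82825e-05
Multiply by the mixture weights:
  P(Z=A)·f_A = 0.15 × 0.0216809 = 0.00325213
  P(Z=B)·f_B = 0.49 × 0.00349012 = 0.00171016
  P(Z=C)·f_C = 0.23 × 0.000323223 = 7.43413e-05
  P(Z=D)·f_D = 0.13 × 4.82825e-05 = 6.27672e-06
Evidence: 0.00325213 + 0.00171016 + 7.43413e-05 + 6.27672e-06 = 0.0050429
So the posterior for Cluster B is 0.00171016 / 0.0050429 ≈ 0.3391.

0.3391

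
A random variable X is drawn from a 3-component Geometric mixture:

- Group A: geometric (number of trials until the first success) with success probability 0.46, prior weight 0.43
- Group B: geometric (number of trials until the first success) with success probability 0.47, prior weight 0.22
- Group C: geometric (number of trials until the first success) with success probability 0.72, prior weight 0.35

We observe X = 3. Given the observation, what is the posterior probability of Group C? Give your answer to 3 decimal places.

0.186

Posterior ∝ prior × likelihood, so P(k | x) ∝ π_k f_k(x); normalise over all components.
Geometric probabilities:
  p_A = 0.46·(1−0.46)^2 = 0.46·0.2916 = 0.134136
  p_B = 0.47·(1−0.47)^2 = 0.47·0.2809 = 0.132023
  p_C = 0.72·(1−0.72)^2 = 0.72·0.0784 = 0.056448
Unnormalised posteriors:
  π_A·p_A = 0.43 × 0.134136 = 0.0576785
  π_B·p_B = 0.22 × 0.132023 = 0.0290451
  π_C·p_C = 0.35 × 0.056448 = 0.0197568
Marginal: 0.0576785 + 0.0290451 + 0.0197568 = 0.10648
P(Group C | data) ≈ 0.186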